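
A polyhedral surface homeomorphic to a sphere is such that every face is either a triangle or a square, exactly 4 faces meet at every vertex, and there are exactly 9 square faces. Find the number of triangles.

Let x be the number of triangles; then F = 9 + x.
Edge–face incidences: 2E = 4·9 + 3·x = 36 + 3x.
Every vertex has degree 4, so 4V = 2E.
Euler: V − E + F = 2 ⇒ (2E)/4 − E + (9 + x) = 2.
Multiply by 8: 2·(2E) − 4·(2E) + 8·(9 + x) = 16, i.e. 72 + 8x − 2·(36 + 3x) = 16.
Collecting terms: 2x = 16, so x = 8.
Then 2E = 36 + 3·8 = 60, so E = 30, V = 2E/4 = 15, F = 9 + 8 = 17.

8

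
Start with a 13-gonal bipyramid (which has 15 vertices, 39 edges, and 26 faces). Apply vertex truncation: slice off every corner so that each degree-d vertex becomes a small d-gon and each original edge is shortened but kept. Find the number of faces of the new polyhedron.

Truncation replaces each original edge-end by a new vertex, so V′ = 2E = 78.
Each original edge survives, and each old vertex of degree d contributes d new edges; summing degrees gives Σd = 2E, so E′ = E + 2E = 3E = 117.
Each original face survives and each original vertex becomes one new face: F′ = F + V = 41.

41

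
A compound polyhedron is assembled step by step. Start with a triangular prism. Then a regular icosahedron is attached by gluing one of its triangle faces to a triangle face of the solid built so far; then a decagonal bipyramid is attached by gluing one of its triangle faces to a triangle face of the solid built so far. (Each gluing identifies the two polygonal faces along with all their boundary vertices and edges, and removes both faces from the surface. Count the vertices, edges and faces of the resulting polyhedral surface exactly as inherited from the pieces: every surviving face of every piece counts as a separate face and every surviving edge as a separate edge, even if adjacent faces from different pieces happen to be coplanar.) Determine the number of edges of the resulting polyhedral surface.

63

A triangular prism: V=6, E=9, F=5.
Attach a regular icosahedron (V=12, E=30, F=20) along a 3-gon: merge 3 vertices and 3 edges, delete both glued faces → V=15, E=36, F=23.
Attach a decagonal bipyramid (V=12, E=30, F=20) along a 3-gon: merge 3 vertices and 3 edges, delete both glued faces → V=24, E=63, F=41.
Check: V − E + F = 24 − 63 + 41 = 2.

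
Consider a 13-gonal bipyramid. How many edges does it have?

A bipyramid over an n-gon has 2n triangular faces and n + 2 vertices: V = 13 + 2 = 15, E = 3·13 = 39, F = 2·13 = 26.

39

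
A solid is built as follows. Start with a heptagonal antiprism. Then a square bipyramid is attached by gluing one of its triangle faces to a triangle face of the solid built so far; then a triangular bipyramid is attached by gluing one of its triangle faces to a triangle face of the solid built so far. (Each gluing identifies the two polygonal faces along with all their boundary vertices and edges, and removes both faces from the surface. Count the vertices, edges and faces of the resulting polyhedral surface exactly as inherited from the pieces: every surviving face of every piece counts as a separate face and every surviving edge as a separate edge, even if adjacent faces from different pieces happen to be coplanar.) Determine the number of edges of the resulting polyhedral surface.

A heptagonal antiprism: V=14, E=28, F=16.
Attach a square bipyramid (V=6, E=12, F=8) along a 3-gon: merge 3 vertices and 3 edges, delete both glued faces → V=17, E=37, F=22.
Attach a triangular bipyramid (V=5, E=9, F=6) along a 3-gon: merge 3 vertices and 3 edges, delete both glued faces → V=19, E=43, F=26.
Check: V − E + F = 19 − 43 + 26 = 2.

43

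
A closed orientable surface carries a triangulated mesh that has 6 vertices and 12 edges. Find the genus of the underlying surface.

0

Every face is a triangle and each edge borders two faces, so 3F = 2·12, giving F = 8.
χ = V − E + F = 6 − 12 + 8 = 2.
For a closed orientable surface χ = 2 − 2g, so g = (2 − (2))/2 = 0.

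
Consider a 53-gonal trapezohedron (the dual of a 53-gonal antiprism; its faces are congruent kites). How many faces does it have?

The n-trapezohedron (dual of the n-antiprism) has V = 2·53 + 2 = 108, E = 4·53 = 212, F = 2·53 = 106.

106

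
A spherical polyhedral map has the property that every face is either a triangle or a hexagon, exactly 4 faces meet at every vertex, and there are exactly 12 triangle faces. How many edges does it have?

24

Let x be the number of hexagons; then F = 12 + x.
Edge–face incidences: 2E = 3·12 + 6·x = 36 + 6x.
Every vertex has degree 4, so 4V = 2E.
Euler: V − E + F = 2 ⇒ (2E)/4 − E + (12 + x) = 2.
Multiply by 8: 2·(2E) − 4·(2E) + 8·(12 + x) = 16, i.e. 96 + 8x − 2·(36 + 6x) = 16.
Collecting terms: −4x + 24 = 16, so −4x = −8, so x = 2.
Then 2E = 36 + 6·2 = 48, so E = 24, V = 2E/4 = 12, F = 12 + 2 = 14.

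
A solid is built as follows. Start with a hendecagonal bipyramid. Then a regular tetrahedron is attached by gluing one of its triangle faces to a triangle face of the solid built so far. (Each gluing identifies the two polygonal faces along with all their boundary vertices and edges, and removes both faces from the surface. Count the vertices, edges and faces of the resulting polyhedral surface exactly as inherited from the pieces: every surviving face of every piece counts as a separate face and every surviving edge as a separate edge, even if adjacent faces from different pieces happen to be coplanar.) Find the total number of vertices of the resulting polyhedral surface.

A hendecagonal bipyramid: V=13, E=33, F=22.
Attach a regular tetrahedron (V=4, E=6, F=4) along a 3-gon: merge 3 vertices and 3 edges, delete both glued faces → V=14, E=36, F=24.
Check: V − E + F = 14 − 36 + 24 = 2.

14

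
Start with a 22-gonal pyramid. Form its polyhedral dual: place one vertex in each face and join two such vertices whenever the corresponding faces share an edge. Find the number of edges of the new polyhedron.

44

The base solid has V = 23, E = 44, F = 23.
The dual swaps V and F and preserves E: V′ = F = 23, E′ = E = 44, F′ = V = 23.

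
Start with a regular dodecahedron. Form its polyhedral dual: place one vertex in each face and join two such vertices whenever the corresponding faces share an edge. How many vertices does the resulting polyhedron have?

The base solid has V = 20, E = 30, F = 12.
The dual swaps V and F and preserves E: V′ = F = 12, E′ = E = 30, F′ = V = 20.

12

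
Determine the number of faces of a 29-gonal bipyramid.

58

A bipyramid over an n-gon has 2n triangular faces and n + 2 vertices: V = 29 + 2 = 31, E = 3·29 = 87, F = 2·29 = 58.
Check: V − E + F = 31 − 87 + 58 = 2.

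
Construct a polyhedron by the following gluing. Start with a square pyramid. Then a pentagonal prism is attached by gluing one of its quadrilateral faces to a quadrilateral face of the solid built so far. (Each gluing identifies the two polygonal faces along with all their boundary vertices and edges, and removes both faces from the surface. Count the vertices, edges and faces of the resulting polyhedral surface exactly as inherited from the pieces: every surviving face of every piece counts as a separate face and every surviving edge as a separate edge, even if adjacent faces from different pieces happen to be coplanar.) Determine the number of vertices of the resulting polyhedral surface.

A square pyramid: V=5, E=8, F=5.
Attach a pentagonal prism (V=10, E=15, F=7) along a 4-gon: merge 4 vertices and 4 edges, delete both glued faces → V=11, E=19, F=10.
Check: V − E + F = 11 − 19 + 10 = 2.

11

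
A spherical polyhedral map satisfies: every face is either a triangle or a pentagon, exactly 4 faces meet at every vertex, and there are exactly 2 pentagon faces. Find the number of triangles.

10

Let x be the number of triangles; then F = 2 + x.
Edge–face incidences: 2E = 5·2 + 3·x = 10 + 3x.
Every vertex has degree 4, so 4V = 2E.
Euler: V − E + F = 2 ⇒ (2E)/4 − E + (2 + x) = 2.
Multiply by 8: 2·(2E) − 4·(2E) + 8·(2 + x) = 16, i.e. 16 + 8x − 2·(10 + 3x) = 16.
Collecting terms: 2x − 4 = 16, so 2x = 20, so x = 10.
Then 2E = 10 + 3·10 = 40, so E = 20, V = 2E/4 = 10, F = 2 + 10 = 12.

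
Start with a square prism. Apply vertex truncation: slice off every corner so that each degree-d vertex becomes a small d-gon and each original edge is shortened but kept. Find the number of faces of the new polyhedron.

The base solid has V = 8, E = 12, F = 6.
Truncation replaces each original edge-end by a new vertex, so V′ = 2E = 24.
Each original edge survives, and each old vertex of degree d contributes d new edges; summing degrees gives Σd = 2E, so E′ = E + 2E = 3E = 36.
Each original face survives and each original vertex becomes one new face: F′ = F + V = 14.

14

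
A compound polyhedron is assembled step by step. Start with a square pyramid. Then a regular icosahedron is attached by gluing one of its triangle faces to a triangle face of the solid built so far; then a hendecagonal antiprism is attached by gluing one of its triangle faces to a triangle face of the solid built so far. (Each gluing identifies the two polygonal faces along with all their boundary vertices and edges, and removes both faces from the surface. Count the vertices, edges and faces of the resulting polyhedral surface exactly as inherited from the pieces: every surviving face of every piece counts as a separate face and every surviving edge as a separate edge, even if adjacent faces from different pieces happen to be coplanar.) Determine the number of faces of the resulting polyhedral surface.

45

A square pyramid: V=5, E=8, F=5.
Attach a regular icosahedron (V=12, E=30, F=20) along a 3-gon: merge 3 vertices and 3 edges, delete both glued faces → V=14, E=35, F=23.
Attach a hendecagonal antiprism (V=22, E=44, F=24) along a 3-gon: merge 3 vertices and 3 edges, delete both glued faces → V=33, E=76, F=45.
Check: V − E + F = 33 − 76 + 45 = 2.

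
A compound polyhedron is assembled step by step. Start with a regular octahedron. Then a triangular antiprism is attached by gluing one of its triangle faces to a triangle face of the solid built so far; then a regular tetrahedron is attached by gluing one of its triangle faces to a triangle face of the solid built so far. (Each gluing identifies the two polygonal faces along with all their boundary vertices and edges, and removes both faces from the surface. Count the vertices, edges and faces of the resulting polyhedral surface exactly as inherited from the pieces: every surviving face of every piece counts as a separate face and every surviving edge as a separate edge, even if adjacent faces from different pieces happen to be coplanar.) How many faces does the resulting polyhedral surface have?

A regular octahedron: V=6, E=12, F=8.
Attach a triangular antiprism (V=6, E=12, F=8) along a 3-gon: merge 3 vertices and 3 edges, delete both glued faces → V=9, E=21, F=14.
Attach a regular tetrahedron (V=4, E=6, F=4) along a 3-gon: merge 3 vertices and 3 edges, delete both glued faces → V=10, E=24, F=16.
Check: V − E + F = 10 − 24 + 16 = 2.

16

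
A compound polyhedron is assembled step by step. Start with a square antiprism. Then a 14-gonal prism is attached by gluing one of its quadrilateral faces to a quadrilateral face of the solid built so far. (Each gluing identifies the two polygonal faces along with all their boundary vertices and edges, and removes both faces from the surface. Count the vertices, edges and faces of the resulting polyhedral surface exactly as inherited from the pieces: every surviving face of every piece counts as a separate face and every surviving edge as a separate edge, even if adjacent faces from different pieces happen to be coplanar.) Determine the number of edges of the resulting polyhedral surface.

A square antiprism: V=8, E=16, F=10.
Attach a 14-gonal prism (V=28, E=42, F=16) along a 4-gon: merge 4 vertices and 4 edges, delete both glued faces → V=32, E=54, F=24.
Check: V − E + F = 32 − 54 + 24 = 2.

54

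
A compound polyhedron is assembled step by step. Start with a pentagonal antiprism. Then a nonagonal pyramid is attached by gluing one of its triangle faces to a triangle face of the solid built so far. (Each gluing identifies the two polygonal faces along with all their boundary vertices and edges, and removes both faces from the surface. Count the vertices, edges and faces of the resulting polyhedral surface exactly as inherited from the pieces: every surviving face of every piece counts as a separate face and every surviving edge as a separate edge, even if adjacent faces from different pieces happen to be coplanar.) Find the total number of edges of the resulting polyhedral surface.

A pentagonal antiprism: V=10, E=20, F=12.
Attach a nonagonal pyramid (V=10, E=18, F=10) along a 3-gon: merge 3 vertices and 3 edges, delete both glued faces → V=17, E=35, F=20.
Check: V − E + F = 17 − 35 + 20 = 2.

35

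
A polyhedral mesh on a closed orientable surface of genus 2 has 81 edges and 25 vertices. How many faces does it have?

For a closed orientable surface of genus 2, χ = 2 − 2·2 = -2.
F = -2 − V + E = -2 − 25 + 81 = 54.

54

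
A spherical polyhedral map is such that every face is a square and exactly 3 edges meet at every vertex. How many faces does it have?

Each face has 4 edges and each edge borders two faces, so 2E = 4F.
Each vertex has degree 3, so 3V = 2E and hence V = 4F/3.
Euler: V − E + F = 2 ⇒ (4F/3) − (4F/2) + F = 2.
Multiply by 6: (8 − 12 + 6)F = 12, i.e. 2F = 12.
So F = 6, E = 4·6/2 = 12, V = 4·6/3 = 8.

6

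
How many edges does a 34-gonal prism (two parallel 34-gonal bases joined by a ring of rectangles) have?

A prism on an n-gon has two n-gon bases and n rectangular sides: V = 2·34 = 68, E = 3·34 = 102, F = 34 + 2 = 36.

102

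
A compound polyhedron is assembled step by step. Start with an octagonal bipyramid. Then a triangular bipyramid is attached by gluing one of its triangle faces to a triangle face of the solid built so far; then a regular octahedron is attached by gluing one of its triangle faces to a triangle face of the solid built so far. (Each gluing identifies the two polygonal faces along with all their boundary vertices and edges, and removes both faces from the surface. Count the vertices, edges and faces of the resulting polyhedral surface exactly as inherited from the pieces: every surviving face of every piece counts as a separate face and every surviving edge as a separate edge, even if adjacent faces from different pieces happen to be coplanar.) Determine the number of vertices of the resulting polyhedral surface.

An octagonal bipyramid: V=10, E=24, F=16.
Attach a triangular bipyramid (V=5, E=9, F=6) along a 3-gon: merge 3 vertices and 3 edges, delete both glued faces → V=12, E=30, F=20.
Attach a regular octahedron (V=6, E=12, F=8) along a 3-gon: merge 3 vertices and 3 edges, delete both glued faces → V=15, E=39, F=26.
Check: V − E + F = 15 − 39 + 26 = 2.

15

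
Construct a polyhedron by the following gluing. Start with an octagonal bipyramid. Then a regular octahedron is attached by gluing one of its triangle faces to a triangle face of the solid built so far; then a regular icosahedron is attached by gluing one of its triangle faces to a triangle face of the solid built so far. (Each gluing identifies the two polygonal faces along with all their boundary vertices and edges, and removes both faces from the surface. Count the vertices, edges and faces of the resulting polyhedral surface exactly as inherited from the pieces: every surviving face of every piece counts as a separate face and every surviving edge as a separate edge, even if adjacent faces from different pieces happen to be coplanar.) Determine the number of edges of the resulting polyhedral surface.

60

An octagonal bipyramid: V=10, E=24, F=16.
Attach a regular octahedron (V=6, E=12, F=8) along a 3-gon: merge 3 vertices and 3 edges, delete both glued faces → V=13, E=33, F=22.
Attach a regular icosahedron (V=12, E=30, F=20) along a 3-gon: merge 3 vertices and 3 edges, delete both glued faces → V=22, E=60, F=40.
Check: V − E + F = 22 − 60 + 40 = 2.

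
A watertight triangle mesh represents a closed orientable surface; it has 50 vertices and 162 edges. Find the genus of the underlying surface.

Every face is a triangle and each edge borders two faces, so 3F = 2·162, giving F = 108.
χ = V − E + F = 50 − 162 + 108 = -4.
For a closed orientable surface χ = 2 − 2g, so g = (2 − (-4))/2 = 3.

3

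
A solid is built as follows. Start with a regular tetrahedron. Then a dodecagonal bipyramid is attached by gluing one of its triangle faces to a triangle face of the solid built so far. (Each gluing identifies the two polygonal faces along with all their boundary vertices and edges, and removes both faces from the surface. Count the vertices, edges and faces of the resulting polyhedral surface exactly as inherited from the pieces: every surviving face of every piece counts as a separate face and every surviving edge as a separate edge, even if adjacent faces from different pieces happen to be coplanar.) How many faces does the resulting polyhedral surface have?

A regular tetrahedron: V=4, E=6, F=4.
Attach a dodecagonal bipyramid (V=14, E=36, F=24) along a 3-gon: merge 3 vertices and 3 edges, delete both glued faces → V=15, E=39, F=26.
Check: V − E + F = 15 − 39 + 26 = 2.

26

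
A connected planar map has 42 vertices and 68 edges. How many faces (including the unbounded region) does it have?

28

Euler's formula for a connected plane graph: V − E + F = 2, so F = 2 − 42 + 68 = 28.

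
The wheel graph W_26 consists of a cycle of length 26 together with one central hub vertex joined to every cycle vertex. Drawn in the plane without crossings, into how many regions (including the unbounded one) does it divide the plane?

W_26 has V = 26 + 1 = 27 vertices and E = 2·26 = 52 edges.
By Euler's formula F = 2 − V + E = 2 − 27 + 52 = 27.

27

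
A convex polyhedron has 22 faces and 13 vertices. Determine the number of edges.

33

Here V − E + F = 2.
E = V + F − (2) = 13 + 22 − (2) = 33.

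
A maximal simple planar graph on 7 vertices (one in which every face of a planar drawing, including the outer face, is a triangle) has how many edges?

15

In a plane triangulation 3F = 2E and V − E + F = 2, so E = 3V − 6 = 3·7 − 6 = 15.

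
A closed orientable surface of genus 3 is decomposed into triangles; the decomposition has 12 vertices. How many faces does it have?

χ = 2 − 2·3 = -4, and every face is a triangle so 3F = 2E.
V − E + F = -4 with E = 3F/2 gives 12 − (3/2 − 1)·F = -4, so F = 32 and E = 48.

32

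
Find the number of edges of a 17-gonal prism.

A prism on an n-gon has two n-gon bases and n rectangular sides: V = 2·17 = 34, E = 3·17 = 51, F = 17 + 2 = 19.

51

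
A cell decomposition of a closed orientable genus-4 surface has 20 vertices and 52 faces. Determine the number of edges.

For a closed orientable surface of genus 4, χ = 2 − 2·4 = -6.
E = V + F − (-6) = 20 + 52 − (-6) = 78.

78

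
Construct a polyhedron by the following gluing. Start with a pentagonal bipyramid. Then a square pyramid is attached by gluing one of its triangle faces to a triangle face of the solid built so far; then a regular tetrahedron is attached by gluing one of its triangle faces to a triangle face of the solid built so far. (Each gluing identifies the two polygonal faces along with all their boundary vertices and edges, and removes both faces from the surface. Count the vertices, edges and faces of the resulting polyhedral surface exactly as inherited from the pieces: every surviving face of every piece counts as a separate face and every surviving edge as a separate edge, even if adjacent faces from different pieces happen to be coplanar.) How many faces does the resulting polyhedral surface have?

A pentagonal bipyramid: V=7, E=15, F=10.
Attach a square pyramid (V=5, E=8, F=5) along a 3-gon: merge 3 vertices and 3 edges, delete both glued faces → V=9, E=20, F=13.
Attach a regular tetrahedron (V=4, E=6, F=4) along a 3-gon: merge 3 vertices and 3 edges, delete both glued faces → V=10, E=23, F=15.
Check: V − E + F = 10 − 23 + 15 = 2.

15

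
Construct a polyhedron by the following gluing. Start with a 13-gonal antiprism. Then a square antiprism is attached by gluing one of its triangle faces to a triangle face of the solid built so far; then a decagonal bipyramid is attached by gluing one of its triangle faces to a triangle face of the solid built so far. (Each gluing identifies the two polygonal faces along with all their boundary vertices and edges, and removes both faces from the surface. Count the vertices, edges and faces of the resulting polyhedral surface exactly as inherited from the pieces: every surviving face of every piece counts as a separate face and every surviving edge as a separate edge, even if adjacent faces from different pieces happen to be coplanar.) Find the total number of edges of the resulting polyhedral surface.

92

A 13-gonal antiprism: V=26, E=52, F=28.
Attach a square antiprism (V=8, E=16, F=10) along a 3-gon: merge 3 vertices and 3 edges, delete both glued faces → V=31, E=65, F=36.
Attach a decagonal bipyramid (V=12, E=30, F=20) along a 3-gon: merge 3 vertices and 3 edges, delete both glued faces → V=40, E=92, F=54.
Check: V − E + F = 40 − 92 + 54 = 2.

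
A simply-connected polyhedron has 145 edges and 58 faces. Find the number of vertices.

89

Here V − E + F = 2.
V = 2 + E − F = 2 + 145 − 58 = 89.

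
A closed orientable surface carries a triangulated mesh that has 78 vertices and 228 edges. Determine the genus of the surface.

0

Every face is a triangle and each edge borders two faces, so 3F = 2·228, giving F = 152.
χ = V − E + F = 78 − 228 + 152 = 2.
For a closed orientable surface χ = 2 − 2g, so g = (2 − (2))/2 = 0.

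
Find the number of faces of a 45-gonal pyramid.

46

A pyramid on an n-gon base has one n-gon and n triangles: V = 45 + 1 = 46, E = 2·45 = 90, F = 45 + 1 = 46.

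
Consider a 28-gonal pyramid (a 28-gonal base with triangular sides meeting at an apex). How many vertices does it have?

29

A pyramid on an n-gon base has one n-gon and n triangles: V = 28 + 1 = 29, E = 2·28 = 56, F = 28 + 1 = 29.
Check: V − E + F = 29 − 56 + 29 = 2.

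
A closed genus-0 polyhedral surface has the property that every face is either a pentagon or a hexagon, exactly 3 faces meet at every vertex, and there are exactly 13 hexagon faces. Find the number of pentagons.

12

Let x be the number of pentagons; then F = 13 + x.
Edge–face incidences: 2E = 6·13 + 5·x = 78 + 5x.
Every vertex has degree 3, so 3V = 2E.
Euler: V − E + F = 2 ⇒ (2E)/3 − E + (13 + x) = 2.
Multiply by 6: 2·(2E) − 3·(2E) + 6·(13 + x) = 12, i.e. 78 + 6x − (78 + 5x) = 12.
Collecting terms: x = 12.
Then 2E = 78 + 5·12 = 138, so E = 69, V = 2E/3 = 46, F = 13 + 12 = 25.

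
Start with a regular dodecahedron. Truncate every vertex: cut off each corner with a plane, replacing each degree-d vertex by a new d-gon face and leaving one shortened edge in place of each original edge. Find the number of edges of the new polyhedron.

The base solid has V = 20, E = 30, F = 12.
Truncation replaces each original edge-end by a new vertex, so V′ = 2E = 60.
Each original edge survives, and each old vertex of degree d contributes d new edges; summing degrees gives Σd = 2E, so E′ = E + 2E = 3E = 90.
Each original face survives and each original vertex becomes one new face: F′ = F + V = 32.

90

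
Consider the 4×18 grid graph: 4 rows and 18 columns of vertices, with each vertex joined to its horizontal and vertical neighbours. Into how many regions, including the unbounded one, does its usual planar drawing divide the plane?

52

The grid has V = 4·18 = 72 vertices and E = 4·17 + 18·3 = 122 edges.
F = 2 − V + E = 2 − 72 + 122 = 52.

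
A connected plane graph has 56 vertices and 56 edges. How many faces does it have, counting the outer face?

2

Euler's formula for a connected plane graph: V − E + F = 2, so F = 2 − 56 + 56 = 2.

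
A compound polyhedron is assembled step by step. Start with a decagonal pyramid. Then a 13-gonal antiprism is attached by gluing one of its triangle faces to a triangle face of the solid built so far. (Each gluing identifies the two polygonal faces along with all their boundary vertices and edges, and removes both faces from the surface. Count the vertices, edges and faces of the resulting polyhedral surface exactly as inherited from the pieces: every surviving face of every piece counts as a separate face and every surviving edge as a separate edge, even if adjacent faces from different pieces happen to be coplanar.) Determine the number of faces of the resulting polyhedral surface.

A decagonal pyramid: V=11, E=20, F=11.
Attach a 13-gonal antiprism (V=26, E=52, F=28) along a 3-gon: merge 3 vertices and 3 edges, delete both glued faces → V=34, E=69, F=37.
Check: V − E + F = 34 − 69 + 37 = 2.

37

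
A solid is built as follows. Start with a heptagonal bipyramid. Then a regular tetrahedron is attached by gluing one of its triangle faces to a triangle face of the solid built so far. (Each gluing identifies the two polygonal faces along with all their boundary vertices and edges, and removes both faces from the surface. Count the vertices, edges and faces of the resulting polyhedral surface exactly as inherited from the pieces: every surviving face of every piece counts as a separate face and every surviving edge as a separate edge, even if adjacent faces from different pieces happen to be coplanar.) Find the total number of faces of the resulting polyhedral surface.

16

A heptagonal bipyramid: V=9, E=21, F=14.
Attach a regular tetrahedron (V=4, E=6, F=4) along a 3-gon: merge 3 vertices and 3 edges, delete both glued faces → V=10, E=24, F=16.
Check: V − E + F = 10 − 24 + 16 = 2.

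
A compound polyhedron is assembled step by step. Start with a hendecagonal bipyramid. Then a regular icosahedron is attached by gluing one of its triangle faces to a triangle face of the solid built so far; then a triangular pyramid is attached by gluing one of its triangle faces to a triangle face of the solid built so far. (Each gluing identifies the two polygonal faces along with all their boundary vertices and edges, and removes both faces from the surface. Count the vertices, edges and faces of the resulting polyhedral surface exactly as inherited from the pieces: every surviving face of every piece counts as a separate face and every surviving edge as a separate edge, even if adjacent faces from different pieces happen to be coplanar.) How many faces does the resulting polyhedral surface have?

42

A hendecagonal bipyramid: V=13, E=33, F=22.
Attach a regular icosahedron (V=12, E=30, F=20) along a 3-gon: merge 3 vertices and 3 edges, delete both glued faces → V=22, E=60, F=40.
Attach a triangular pyramid (V=4, E=6, F=4) along a 3-gon: merge 3 vertices and 3 edges, delete both glued faces → V=23, E=63, F=42.
Check: V − E + F = 23 − 63 + 42 = 2.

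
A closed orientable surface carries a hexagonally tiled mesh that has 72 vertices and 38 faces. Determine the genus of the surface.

3

Every face is a hexagon, so 2E = 6·38 = 228, giving E = 114.
χ = V − E + F = 72 − 114 + 38 = -4.
For a closed orientable surface χ = 2 − 2g, so g = (2 − (-4))/2 = 3.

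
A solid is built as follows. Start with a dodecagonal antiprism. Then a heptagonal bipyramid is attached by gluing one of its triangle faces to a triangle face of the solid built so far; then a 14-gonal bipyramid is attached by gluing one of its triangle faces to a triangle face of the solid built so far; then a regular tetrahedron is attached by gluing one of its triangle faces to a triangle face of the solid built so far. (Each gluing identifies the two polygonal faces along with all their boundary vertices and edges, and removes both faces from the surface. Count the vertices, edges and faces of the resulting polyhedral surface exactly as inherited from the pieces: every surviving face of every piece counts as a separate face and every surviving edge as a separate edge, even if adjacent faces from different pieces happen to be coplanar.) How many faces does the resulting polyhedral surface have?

66

A dodecagonal antiprism: V=24, E=48, F=26.
Attach a heptagonal bipyramid (V=9, E=21, F=14) along a 3-gon: merge 3 vertices and 3 edges, delete both glued faces → V=30, E=66, F=38.
Attach a 14-gonal bipyramid (V=16, E=42, F=28) along a 3-gon: merge 3 vertices and 3 edges, delete both glued faces → V=43, E=105, F=64.
Attach a regular tetrahedron (V=4, E=6, F=4) along a 3-gon: merge 3 vertices and 3 edges, delete both glued faces → V=44, E=108, F=66.
Check: V − E + F = 44 − 108 + 66 = 2.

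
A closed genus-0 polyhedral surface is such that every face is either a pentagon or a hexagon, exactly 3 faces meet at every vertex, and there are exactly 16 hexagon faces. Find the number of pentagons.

12

Let x be the number of pentagons; then F = 16 + x.
Edge–face incidences: 2E = 6·16 + 5·x = 96 + 5x.
Every vertex has degree 3, so 3V = 2E.
Euler: V − E + F = 2 ⇒ (2E)/3 − E + (16 + x) = 2.
Multiply by 6: 2·(2E) − 3·(2E) + 6·(16 + x) = 12, i.e. 96 + 6x − (96 + 5x) = 12.
Collecting terms: x = 12.
Then 2E = 96 + 5·12 = 156, so E = 78, V = 2E/3 = 52, F = 16 + 12 = 28.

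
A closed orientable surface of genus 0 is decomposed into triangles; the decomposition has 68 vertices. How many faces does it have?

χ = 2 − 2·0 = 2, and every face is a triangle so 3F = 2E.
V − E + F = 2 with E = 3F/2 gives 68 − (3/2 − 1)·F = 2, so F = 132 and E = 198.

132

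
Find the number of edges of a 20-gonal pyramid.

A pyramid on an n-gon base has one n-gon and n triangles: V = 20 + 1 = 21, E = 2·20 = 40, F = 20 + 1 = 21.
Check: V − E + F = 21 − 40 + 21 = 2.

40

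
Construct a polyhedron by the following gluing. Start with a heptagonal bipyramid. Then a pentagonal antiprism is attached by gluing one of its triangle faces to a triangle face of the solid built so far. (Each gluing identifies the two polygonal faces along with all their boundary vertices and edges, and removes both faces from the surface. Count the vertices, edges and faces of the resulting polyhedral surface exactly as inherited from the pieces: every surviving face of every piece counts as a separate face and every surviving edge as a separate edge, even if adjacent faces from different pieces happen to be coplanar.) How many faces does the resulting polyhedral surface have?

24

A heptagonal bipyramid: V=9, E=21, F=14.
Attach a pentagonal antiprism (V=10, E=20, F=12) along a 3-gon: merge 3 vertices and 3 edges, delete both glued faces → V=16, E=38, F=24.
Check: V − E + F = 16 − 38 + 24 = 2.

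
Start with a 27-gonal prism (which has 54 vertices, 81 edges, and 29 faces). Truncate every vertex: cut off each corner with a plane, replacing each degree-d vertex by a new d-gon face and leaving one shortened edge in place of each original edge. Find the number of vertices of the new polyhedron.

Truncation replaces each original edge-end by a new vertex, so V′ = 2E = 162.
Each original edge survives, and each old vertex of degree d contributes d new edges; summing degrees gives Σd = 2E, so E′ = E + 2E = 3E = 243.
Each original face survives and each original vertex becomes one new face: F′ = F + V = 83.

162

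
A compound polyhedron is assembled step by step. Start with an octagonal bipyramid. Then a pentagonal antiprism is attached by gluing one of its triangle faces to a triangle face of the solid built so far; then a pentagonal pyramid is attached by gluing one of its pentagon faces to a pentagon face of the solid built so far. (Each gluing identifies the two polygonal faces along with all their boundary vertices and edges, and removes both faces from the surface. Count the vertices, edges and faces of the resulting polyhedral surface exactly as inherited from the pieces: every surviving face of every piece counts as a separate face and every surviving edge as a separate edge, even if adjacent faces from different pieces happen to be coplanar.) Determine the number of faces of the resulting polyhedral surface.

An octagonal bipyramid: V=10, E=24, F=16.
Attach a pentagonal antiprism (V=10, E=20, F=12) along a 3-gon: merge 3 vertices and 3 edges, delete both glued faces → V=17, E=41, F=26.
Attach a pentagonal pyramid (V=6, E=10, F=6) along a 5-gon: merge 5 vertices and 5 edges, delete both glued faces → V=18, E=46, F=30.
Check: V − E + F = 18 − 46 + 30 = 2.

30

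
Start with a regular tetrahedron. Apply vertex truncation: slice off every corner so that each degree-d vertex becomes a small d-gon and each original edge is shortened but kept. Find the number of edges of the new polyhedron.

The base solid has V = 4, E = 6, F = 4.
Truncation replaces each original edge-end by a new vertex, so V′ = 2E = 12.
Each original edge survives, and each old vertex of degree d contributes d new edges; summing degrees gives Σd = 2E, so E′ = E + 2E = 3E = 18.
Each original face survives and each original vertex becomes one new face: F′ = F + V = 8.

18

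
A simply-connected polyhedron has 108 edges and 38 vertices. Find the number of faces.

Here V − E + F = 2.
F = 2 − V + E = 2 − 38 + 108 = 72.

72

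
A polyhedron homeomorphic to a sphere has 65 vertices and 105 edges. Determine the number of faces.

Here V − E + F = 2.
F = 2 − V + E = 2 − 65 + 105 = 42.

42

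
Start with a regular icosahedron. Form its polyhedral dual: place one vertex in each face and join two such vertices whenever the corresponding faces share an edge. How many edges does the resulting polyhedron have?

30

The base solid has V = 12, E = 30, F = 20.
The dual swaps V and F and preserves E: V′ = F = 20, E′ = E = 30, F′ = V = 12.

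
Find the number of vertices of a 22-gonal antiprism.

44

An antiprism on an n-gon has two n-gon caps and 2n triangles: V = 2·22 = 44, E = 4·22 = 88, F = 2·22 + 2 = 46.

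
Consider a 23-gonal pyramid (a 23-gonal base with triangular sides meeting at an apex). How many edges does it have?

46

A pyramid on an n-gon base has one n-gon and n triangles: V = 23 + 1 = 24, E = 2·23 = 46, F = 23 + 1 = 24.
Check: V − E + F = 24 − 46 + 24 = 2.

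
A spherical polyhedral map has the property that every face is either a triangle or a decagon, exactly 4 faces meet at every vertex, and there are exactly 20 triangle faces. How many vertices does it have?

Let x be the number of decagons; then F = 20 + x.
Edge–face incidences: 2E = 3·20 + 10·x = 60 + 10x.
Every vertex has degree 4, so 4V = 2E.
Euler: V − E + F = 2 ⇒ (2E)/4 − E + (20 + x) = 2.
Multiply by 8: 2·(2E) − 4·(2E) + 8·(20 + x) = 16, i.e. 160 + 8x − 2·(60 + 10x) = 16.
Collecting terms: −12x + 40 = 16, so −12x = −24, so x = 2.
Then 2E = 60 + 10·2 = 80, so E = 40, V = 2E/4 = 20, F = 20 + 2 = 22.

20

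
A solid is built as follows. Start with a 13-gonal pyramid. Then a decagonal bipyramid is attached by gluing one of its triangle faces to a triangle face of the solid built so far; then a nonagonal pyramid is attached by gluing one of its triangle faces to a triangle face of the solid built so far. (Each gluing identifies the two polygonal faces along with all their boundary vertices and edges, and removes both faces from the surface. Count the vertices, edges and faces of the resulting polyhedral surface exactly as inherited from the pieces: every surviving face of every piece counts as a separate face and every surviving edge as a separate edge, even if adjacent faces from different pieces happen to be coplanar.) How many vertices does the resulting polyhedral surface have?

30

A 13-gonal pyramid: V=14, E=26, F=14.
Attach a decagonal bipyramid (V=12, E=30, F=20) along a 3-gon: merge 3 vertices and 3 edges, delete both glued faces → V=23, E=53, F=32.
Attach a nonagonal pyramid (V=10, E=18, F=10) along a 3-gon: merge 3 vertices and 3 edges, delete both glued faces → V=30, E=68, F=40.
Check: V − E + F = 30 − 68 + 40 = 2.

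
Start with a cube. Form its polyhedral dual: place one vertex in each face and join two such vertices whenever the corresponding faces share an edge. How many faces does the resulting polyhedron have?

8

The base solid has V = 8, E = 12, F = 6.
The dual swaps V and F and preserves E: V′ = F = 6, E′ = E = 12, F′ = V = 8.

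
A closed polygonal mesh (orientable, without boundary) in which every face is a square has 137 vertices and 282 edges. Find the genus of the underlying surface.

3

Every face is a square and each edge borders two faces, so 4F = 2·282, giving F = 141.
χ = V − E + F = 137 − 282 + 141 = -4.
For a closed orientable surface χ = 2 − 2g, so g = (2 − (-4))/2 = 3.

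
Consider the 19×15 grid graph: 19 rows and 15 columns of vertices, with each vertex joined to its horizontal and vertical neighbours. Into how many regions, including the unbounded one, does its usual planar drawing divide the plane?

253

The grid has V = 19·15 = 285 vertices and E = 19·14 + 15·18 = 536 edges.
F = 2 − V + E = 2 − 285 + 536 = 253.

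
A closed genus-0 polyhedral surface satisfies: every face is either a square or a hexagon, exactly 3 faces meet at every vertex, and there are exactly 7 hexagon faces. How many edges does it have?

Let x be the number of squares; then F = 7 + x.
Edge–face incidences: 2E = 6·7 + 4·x = 42 + 4x.
Every vertex has degree 3, so 3V = 2E.
Euler: V − E + F = 2 ⇒ (2E)/3 − E + (7 + x) = 2.
Multiply by 6: 2·(2E) − 3·(2E) + 6·(7 + x) = 12, i.e. 42 + 6x − (42 + 4x) = 12.
Collecting terms: 2x = 12, so x = 6.
Then 2E = 42 + 4·6 = 66, so E = 33, V = 2E/3 = 22, F = 7 + 6 = 13.

33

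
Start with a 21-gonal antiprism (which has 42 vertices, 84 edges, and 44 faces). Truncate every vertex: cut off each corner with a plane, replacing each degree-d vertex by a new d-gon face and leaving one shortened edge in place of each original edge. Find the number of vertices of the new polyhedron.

168

Truncation replaces each original edge-end by a new vertex, so V′ = 2E = 168.
Each original edge survives, and each old vertex of degree d contributes d new edges; summing degrees gives Σd = 2E, so E′ = E + 2E = 3E = 252.
Each original face survives and each original vertex becomes one new face: F′ = F + V = 86.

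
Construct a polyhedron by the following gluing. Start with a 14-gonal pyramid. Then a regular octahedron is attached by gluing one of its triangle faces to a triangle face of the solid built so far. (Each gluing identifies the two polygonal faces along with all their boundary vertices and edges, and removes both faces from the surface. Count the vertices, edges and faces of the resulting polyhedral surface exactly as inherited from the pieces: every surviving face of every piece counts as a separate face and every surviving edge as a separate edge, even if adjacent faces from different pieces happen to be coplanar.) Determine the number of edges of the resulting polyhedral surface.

A 14-gonal pyramid: V=15, E=28, F=15.
Attach a regular octahedron (V=6, E=12, F=8) along a 3-gon: merge 3 vertices and 3 edges, delete both glued faces → V=18, E=37, F=21.
Check: V − E + F = 18 − 37 + 21 = 2.

37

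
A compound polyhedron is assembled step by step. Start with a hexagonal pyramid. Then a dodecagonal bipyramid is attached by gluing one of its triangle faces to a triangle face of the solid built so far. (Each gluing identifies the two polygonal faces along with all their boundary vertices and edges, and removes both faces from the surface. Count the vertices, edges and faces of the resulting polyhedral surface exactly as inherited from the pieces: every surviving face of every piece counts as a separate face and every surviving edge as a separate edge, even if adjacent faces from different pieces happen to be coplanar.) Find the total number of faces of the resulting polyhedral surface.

A hexagonal pyramid: V=7, E=12, F=7.
Attach a dodecagonal bipyramid (V=14, E=36, F=24) along a 3-gon: merge 3 vertices and 3 edges, delete both glued faces → V=18, E=45, F=29.
Check: V − E + F = 18 − 45 + 29 = 2.

29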